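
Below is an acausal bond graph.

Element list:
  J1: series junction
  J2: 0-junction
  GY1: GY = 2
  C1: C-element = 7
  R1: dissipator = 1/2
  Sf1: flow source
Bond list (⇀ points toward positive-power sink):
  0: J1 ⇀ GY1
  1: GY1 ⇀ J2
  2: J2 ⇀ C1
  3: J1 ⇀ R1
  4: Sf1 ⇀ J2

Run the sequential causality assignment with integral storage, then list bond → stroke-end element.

bond 4 →Sf1  (Sf1 fixes flow; stroke at Sf1)
bond 2 →J2  (C1 outputs effort q/C1)
bond 1 →GY1  (J2 effort already set via bond 2)
bond 0 →GY1  (through GY1, causality inverts; strokes same side of GY1)
bond 3 →J1  (1-jn J1 has f-setter on 0)

#0 |GY1
#1 |GY1
#2 |J2
#3 |J1
#4 |Sf1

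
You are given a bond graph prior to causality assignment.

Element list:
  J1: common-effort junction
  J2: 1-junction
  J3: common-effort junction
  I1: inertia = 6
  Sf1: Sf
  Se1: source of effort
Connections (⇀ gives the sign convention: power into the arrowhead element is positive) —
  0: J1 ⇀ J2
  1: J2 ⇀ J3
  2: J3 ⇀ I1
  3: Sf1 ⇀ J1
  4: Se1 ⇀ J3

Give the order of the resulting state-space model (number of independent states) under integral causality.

bond 3 →Sf1  (Sf1 fixes flow; stroke at Sf1)
bond 4 →J3  (Se1 (Se) sets effort on bond)
bond 0 →J1  (J1 needs exactly one e-in)
bond 1 →J2  (J2 flow already set via bond 0)
bond 2 →I1  (0-jn J3 has e-setter on 4)

1  (I1 all integral)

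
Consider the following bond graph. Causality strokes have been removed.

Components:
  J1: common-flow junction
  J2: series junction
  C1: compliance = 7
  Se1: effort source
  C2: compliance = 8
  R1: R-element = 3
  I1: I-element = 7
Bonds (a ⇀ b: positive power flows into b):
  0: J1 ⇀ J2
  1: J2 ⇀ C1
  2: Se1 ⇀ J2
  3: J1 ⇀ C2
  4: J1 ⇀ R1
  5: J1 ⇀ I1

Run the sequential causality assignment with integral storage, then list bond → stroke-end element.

bond 2 |J2  (Se1 (Se) sets effort on bond)
bond 1 |J2  (C1 outputs effort q/C1)
bond 0 |J1  (only one flow-in slot at J2)
bond 3 |J1  (C2 outputs effort q/C2)
bond 5 |I1  (I1 outputs flow p/I1)
bond 4 |J1  (J1 flow already set via bond 5)

bond 0 stroke→J1
bond 1 stroke→J2
bond 2 stroke→J2
bond 3 stroke→J1
bond 4 stroke→J1
bond 5 stroke→I1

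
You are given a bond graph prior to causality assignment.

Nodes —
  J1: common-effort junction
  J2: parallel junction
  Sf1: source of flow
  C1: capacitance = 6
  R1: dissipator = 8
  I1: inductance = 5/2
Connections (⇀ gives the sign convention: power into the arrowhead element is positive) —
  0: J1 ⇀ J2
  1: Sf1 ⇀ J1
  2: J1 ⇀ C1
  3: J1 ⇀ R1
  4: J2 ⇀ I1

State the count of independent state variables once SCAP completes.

2  (C1, I1 all integral)

β1 |Sf1  (Sf1: flow source, stroke at near end)
β2 |J1  (C1 integral (e out))
β0 |J2  (common-e at J1 fixed by 2)
β3 |R1  (common-e at J1 fixed by 2)
β4 |I1  (common-e at J2 fixed by 0)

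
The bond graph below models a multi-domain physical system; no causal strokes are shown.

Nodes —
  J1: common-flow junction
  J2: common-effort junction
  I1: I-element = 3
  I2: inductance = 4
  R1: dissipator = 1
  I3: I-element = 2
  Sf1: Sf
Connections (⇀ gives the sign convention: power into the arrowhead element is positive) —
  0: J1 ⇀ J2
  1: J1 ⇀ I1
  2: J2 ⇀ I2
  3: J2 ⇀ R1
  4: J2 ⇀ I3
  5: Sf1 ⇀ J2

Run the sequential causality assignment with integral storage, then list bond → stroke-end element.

#5 |Sf1  (Sf1 (Sf) sets flow on bond)
#1 |I1  (I1 outputs flow p/I1)
#0 |J1  (1-jn J1 has f-setter on 1)
#2 |I2  (I2 outputs flow p/I2)
#4 |I3  (I3 outputs flow p/I3)
#3 |J2  (J2 needs exactly one e-in)

bond 0 →J1
bond 1 →I1
bond 2 →I2
bond 3 →J2
bond 4 →I3
bond 5 →Sf1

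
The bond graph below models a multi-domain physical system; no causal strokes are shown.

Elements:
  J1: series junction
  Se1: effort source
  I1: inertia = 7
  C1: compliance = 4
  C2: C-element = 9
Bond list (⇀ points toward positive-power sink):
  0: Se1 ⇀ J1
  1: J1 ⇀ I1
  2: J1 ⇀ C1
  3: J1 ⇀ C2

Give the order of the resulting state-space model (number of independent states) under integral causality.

β0 →J1  (Se1: effort source, stroke at far end)
β1 →I1  (I1 outputs flow p/I1)
β2 →J1  (J1 flow already set via bond 1)
β3 →J1  (1-jn J1 has f-setter on 1)

3  (C1, C2, I1 all integral)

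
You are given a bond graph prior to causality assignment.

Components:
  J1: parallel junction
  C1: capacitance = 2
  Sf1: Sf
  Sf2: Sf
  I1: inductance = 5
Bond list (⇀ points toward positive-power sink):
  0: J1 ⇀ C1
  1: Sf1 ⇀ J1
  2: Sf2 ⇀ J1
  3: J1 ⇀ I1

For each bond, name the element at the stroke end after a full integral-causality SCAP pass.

β1 →Sf1  (Sf1 fixes flow; stroke at Sf1)
β2 →Sf2  (Sf2: flow source, stroke at near end)
β0 →J1  (prefer integral on C1)
β3 →I1  (common-e at J1 fixed by 0)

#0 stroke at J1
#1 stroke at Sf1
#2 stroke at Sf2
#3 stroke at I1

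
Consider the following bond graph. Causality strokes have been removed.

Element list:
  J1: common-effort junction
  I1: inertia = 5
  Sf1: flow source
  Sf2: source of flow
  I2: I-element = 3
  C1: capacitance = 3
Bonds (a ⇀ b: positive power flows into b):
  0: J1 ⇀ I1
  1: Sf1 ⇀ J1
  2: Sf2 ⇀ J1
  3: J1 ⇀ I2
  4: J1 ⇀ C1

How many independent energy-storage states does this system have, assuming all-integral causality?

3  (C1, I1, I2 all integral)

b1 stroke→Sf1  (Sf1 (Sf) sets flow on bond)
b2 stroke→Sf2  (source Sf2 imposes f)
b0 stroke→I1  (I1 integral (f out))
b3 stroke→I2  (I2: I, integral causality)
b4 stroke→J1  (only one effort-in slot at J1)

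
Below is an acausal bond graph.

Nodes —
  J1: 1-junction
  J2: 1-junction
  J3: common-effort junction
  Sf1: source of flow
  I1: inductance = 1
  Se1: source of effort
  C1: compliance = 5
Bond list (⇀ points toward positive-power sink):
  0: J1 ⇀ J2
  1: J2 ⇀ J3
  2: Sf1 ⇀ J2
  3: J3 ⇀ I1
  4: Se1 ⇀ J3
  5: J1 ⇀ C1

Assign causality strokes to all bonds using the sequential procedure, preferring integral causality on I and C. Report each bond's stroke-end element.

b2 stroke→Sf1  (Sf1 (Sf) sets flow on bond)
b4 stroke→J3  (Se1 fixes effort; stroke away)
b0 stroke→J2  (J2: bond 2 brought flow, rest push out)
b1 stroke→J2  (common-f at J2 fixed by 2)
b3 stroke→I1  (0-jn J3 has e-setter on 4)
b5 stroke→J1  (J1 flow already set via bond 0)

b0 stroke→J2
b1 stroke→J2
b2 stroke→Sf1
b3 stroke→I1
b4 stroke→J3
b5 stroke→J1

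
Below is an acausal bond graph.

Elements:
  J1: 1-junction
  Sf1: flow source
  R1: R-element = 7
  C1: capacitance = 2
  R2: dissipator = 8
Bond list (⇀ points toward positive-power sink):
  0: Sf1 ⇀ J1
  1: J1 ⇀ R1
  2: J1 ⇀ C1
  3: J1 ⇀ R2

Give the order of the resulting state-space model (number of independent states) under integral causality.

1  (C1 all integral)

bond 0 stroke→Sf1  (source Sf1 imposes f)
bond 1 stroke→J1  (common-f at J1 fixed by 0)
bond 2 stroke→J1  (J1: bond 0 brought flow, rest push out)
bond 3 stroke→J1  (J1: bond 0 brought flow, rest push out)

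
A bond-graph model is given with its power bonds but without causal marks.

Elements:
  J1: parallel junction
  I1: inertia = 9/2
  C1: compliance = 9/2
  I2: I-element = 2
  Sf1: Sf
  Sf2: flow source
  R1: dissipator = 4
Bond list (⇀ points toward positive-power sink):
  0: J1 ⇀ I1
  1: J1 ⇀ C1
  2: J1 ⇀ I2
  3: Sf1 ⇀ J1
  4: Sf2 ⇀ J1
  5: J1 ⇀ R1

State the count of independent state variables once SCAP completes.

3  (C1, I1, I2 all integral)

β3 →Sf1  (Sf1: flow source, stroke at near end)
β4 →Sf2  (Sf2 (Sf) sets flow on bond)
β0 →I1  (I1 integral (f out))
β1 →J1  (prefer integral on C1)
β2 →I2  (0-jn J1 has e-setter on 1)
β5 →R1  (0-jn J1 has e-setter on 1)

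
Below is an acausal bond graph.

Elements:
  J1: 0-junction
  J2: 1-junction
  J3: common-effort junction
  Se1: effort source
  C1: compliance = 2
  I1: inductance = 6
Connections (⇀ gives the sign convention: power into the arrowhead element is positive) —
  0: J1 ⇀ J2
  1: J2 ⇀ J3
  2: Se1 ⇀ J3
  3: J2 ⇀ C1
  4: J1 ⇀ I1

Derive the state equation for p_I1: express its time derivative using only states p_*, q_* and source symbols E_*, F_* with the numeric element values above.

β2 stroke→J3  (Se1 (Se) sets effort on bond)
β1 stroke→J2  (J3 effort already set via bond 2)
β3 stroke→J2  (C1: C, integral causality)
β0 stroke→J1  (closing 1-jn rule on J2)
β4 stroke→I1  (0-jn J1 has e-setter on 0)

dp_I1/dt = E_Se1 + q_C1/2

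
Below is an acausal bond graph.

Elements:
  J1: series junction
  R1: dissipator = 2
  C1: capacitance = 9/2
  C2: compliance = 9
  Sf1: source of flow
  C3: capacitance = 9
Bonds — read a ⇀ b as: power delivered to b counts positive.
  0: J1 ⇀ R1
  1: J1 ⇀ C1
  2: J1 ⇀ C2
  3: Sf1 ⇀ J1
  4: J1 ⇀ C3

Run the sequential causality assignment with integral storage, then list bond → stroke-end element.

#0 →J1
#1 →J1
#2 →J1
#3 →Sf1
#4 →J1

bond 3 stroke→Sf1  (source Sf1 imposes f)
bond 0 stroke→J1  (common-f at J1 fixed by 3)
bond 1 stroke→J1  (J1: bond 3 brought flow, rest push out)
bond 2 stroke→J1  (1-jn J1 has f-setter on 3)
bond 4 stroke→J1  (common-f at J1 fixed by 3)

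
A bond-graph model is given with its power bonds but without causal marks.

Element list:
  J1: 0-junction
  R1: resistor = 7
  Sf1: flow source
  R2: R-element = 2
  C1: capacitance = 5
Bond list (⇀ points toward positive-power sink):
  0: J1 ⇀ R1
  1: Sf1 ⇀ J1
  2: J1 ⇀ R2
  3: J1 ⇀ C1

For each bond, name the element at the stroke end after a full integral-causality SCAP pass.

b0 |R1
b1 |Sf1
b2 |R2
b3 |J1

β1 stroke at Sf1  (Sf1 (Sf) sets flow on bond)
β3 stroke at J1  (C1 integral (e out))
β0 stroke at R1  (J1 effort already set via bond 3)
β2 stroke at R2  (0-jn J1 has e-setter on 3)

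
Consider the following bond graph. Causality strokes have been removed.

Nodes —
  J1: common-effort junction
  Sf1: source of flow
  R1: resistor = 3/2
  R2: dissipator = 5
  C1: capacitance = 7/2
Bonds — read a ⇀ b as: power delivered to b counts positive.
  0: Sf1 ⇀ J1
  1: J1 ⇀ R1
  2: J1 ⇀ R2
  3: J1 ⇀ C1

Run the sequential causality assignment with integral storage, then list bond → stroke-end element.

bond 0 |Sf1
bond 1 |R1
bond 2 |R2
bond 3 |J1

bond 0 →Sf1  (Sf1 fixes flow; stroke at Sf1)
bond 3 →J1  (C1 outputs effort q/C1)
bond 1 →R1  (J1: bond 3 brought effort, rest push out)
bond 2 →R2  (J1: bond 3 brought effort, rest push out)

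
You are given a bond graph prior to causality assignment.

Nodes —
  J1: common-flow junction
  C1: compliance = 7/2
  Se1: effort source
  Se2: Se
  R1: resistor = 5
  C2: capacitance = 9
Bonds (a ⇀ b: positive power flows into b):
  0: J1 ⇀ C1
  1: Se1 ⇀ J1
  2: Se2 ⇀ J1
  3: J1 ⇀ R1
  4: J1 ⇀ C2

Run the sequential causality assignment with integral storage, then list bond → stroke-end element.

#1 →J1  (Se1 fixes effort; stroke away)
#2 →J1  (Se2: effort source, stroke at far end)
#0 →J1  (prefer integral on C1)
#4 →J1  (C2: C, integral causality)
#3 →R1  (J1 needs exactly one f-in)

b0 →J1
b1 →J1
b2 →J1
b3 →R1
b4 →J1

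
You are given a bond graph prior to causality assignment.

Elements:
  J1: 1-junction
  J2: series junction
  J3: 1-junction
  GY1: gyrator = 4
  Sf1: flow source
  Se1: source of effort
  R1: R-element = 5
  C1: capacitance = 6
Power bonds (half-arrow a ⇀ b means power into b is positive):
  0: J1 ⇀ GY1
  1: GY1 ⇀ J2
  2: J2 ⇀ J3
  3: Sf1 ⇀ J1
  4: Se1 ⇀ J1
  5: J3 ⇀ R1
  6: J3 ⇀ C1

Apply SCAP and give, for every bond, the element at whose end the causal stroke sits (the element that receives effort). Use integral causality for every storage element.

b3 stroke at Sf1  (source Sf1 imposes f)
b4 stroke at J1  (Se1: effort source, stroke at far end)
b0 stroke at J1  (1-jn J1 has f-setter on 3)
b1 stroke at J2  (through GY1, causality inverts; strokes same side of GY1)
b2 stroke at J3  (only one flow-in slot at J2)
b6 stroke at J3  (C1 outputs effort q/C1)
b5 stroke at R1  (J3 needs exactly one f-in)

bond 0 →J1
bond 1 →J2
bond 2 →J3
bond 3 →Sf1
bond 4 →J1
bond 5 →R1
bond 6 →J3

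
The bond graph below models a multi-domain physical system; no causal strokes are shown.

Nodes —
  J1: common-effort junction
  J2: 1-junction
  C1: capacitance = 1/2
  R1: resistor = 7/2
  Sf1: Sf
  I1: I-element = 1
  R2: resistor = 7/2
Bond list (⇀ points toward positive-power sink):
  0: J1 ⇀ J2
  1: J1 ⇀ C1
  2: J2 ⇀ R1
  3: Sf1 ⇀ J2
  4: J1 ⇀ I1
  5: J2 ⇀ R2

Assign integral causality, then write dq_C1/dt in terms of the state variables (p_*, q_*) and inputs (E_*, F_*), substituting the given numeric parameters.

β3 stroke→Sf1  (Sf1 fixes flow; stroke at Sf1)
β0 stroke→J2  (1-jn J2 has f-setter on 3)
β2 stroke→J2  (J2: bond 3 brought flow, rest push out)
β5 stroke→J2  (J2 flow already set via bond 3)
β1 stroke→J1  (prefer integral on C1)
β4 stroke→I1  (J1 effort already set via bond 1)

dq_C1/dt = -F_Sf1 - p_I1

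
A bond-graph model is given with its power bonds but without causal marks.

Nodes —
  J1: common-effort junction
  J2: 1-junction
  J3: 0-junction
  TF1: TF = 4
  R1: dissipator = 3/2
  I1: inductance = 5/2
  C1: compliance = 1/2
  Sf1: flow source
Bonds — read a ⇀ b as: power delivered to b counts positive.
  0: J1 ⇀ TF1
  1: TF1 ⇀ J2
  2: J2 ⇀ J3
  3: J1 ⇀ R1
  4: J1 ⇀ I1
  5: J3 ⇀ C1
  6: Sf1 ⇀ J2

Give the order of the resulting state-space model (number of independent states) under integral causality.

#6 stroke→Sf1  (Sf1 fixes flow; stroke at Sf1)
#1 stroke→J2  (J2: bond 6 brought flow, rest push out)
#2 stroke→J2  (J2 flow already set via bond 6)
#5 stroke→J3  (only one effort-in slot at J3)
#0 stroke→TF1  (TF1: transformer flips bond 1)
#4 stroke→I1  (I1: I, integral causality)
#3 stroke→J1  (J1 needs exactly one e-in)

2  (C1, I1 all integral)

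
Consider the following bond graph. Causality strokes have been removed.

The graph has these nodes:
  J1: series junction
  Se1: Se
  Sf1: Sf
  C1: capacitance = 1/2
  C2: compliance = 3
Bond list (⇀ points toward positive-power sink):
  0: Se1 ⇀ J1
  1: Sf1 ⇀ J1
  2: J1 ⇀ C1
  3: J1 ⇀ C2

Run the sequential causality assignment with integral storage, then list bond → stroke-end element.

#0 |J1  (Se1 (Se) sets effort on bond)
#1 |Sf1  (Sf1 fixes flow; stroke at Sf1)
#2 |J1  (J1 flow already set via bond 1)
#3 |J1  (1-jn J1 has f-setter on 1)

#0 stroke at J1
#1 stroke at Sf1
#2 stroke at J1
#3 stroke at J1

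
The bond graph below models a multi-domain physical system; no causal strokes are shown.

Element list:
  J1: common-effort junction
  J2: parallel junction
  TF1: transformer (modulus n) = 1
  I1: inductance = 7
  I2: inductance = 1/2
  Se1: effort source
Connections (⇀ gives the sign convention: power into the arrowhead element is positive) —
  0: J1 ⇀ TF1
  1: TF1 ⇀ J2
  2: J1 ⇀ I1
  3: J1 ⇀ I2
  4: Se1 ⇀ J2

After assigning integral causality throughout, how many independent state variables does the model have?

2  (I1, I2 all integral)

#4 stroke→J2  (Se1 (Se) sets effort on bond)
#1 stroke→TF1  (common-e at J2 fixed by 4)
#0 stroke→J1  (through TF1, causality passes straight; one stroke at TF1)
#2 stroke→I1  (J1: bond 0 brought effort, rest push out)
#3 stroke→I2  (common-e at J1 fixed by 0)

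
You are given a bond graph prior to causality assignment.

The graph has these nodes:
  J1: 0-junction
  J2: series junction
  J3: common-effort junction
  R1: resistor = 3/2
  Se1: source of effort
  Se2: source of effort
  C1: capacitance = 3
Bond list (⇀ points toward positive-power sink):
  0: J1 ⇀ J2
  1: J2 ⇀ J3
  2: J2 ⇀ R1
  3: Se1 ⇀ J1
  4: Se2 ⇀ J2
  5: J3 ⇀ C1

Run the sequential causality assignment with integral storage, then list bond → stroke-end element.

bond 3 stroke→J1  (source Se1 imposes e)
bond 4 stroke→J2  (Se2 fixes effort; stroke away)
bond 0 stroke→J2  (common-e at J1 fixed by 3)
bond 5 stroke→J3  (C1 integral (e out))
bond 1 stroke→J2  (common-e at J3 fixed by 5)
bond 2 stroke→R1  (J2: last free bond brings flow in)

b0 →J2
b1 →J2
b2 →R1
b3 →J1
b4 →J2
b5 →J3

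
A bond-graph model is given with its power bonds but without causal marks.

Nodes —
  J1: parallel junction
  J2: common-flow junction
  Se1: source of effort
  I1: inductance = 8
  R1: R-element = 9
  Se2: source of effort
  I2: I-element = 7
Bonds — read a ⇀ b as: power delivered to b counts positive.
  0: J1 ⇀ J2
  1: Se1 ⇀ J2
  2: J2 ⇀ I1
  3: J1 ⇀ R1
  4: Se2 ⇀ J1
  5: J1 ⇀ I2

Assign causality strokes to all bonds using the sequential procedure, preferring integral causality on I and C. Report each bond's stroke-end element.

#0 stroke at J2
#1 stroke at J2
#2 stroke at I1
#3 stroke at R1
#4 stroke at J1
#5 stroke at I2

#1 |J2  (Se1 fixes effort; stroke away)
#4 |J1  (Se2 (Se) sets effort on bond)
#0 |J2  (common-e at J1 fixed by 4)
#3 |R1  (0-jn J1 has e-setter on 4)
#5 |I2  (common-e at J1 fixed by 4)
#2 |I1  (J2 needs exactly one f-in)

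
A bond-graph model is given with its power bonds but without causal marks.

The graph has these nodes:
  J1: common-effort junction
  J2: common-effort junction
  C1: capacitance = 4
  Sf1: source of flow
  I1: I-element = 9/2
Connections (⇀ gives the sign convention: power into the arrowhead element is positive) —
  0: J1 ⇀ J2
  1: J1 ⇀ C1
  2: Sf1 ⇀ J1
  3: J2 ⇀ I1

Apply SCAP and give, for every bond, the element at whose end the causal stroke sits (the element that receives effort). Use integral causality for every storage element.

β0 stroke→J2
β1 stroke→J1
β2 stroke→Sf1
β3 stroke→I1

#2 stroke→Sf1  (Sf1: flow source, stroke at near end)
#1 stroke→J1  (C1 integral (e out))
#0 stroke→J2  (J1 effort already set via bond 1)
#3 stroke→I1  (J2 effort already set via bond 0)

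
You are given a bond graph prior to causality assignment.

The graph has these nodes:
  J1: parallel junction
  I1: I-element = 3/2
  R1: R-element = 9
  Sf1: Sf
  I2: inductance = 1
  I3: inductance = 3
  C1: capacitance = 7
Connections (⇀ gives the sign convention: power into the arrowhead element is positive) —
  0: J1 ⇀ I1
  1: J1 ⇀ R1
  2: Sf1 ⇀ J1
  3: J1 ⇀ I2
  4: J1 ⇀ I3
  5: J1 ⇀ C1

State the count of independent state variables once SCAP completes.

4  (C1, I1, I2, I3 all integral)

b2 stroke at Sf1  (Sf1: flow source, stroke at near end)
b0 stroke at I1  (I1 integral (f out))
b3 stroke at I2  (I2: I, integral causality)
b4 stroke at I3  (I3 outputs flow p/I3)
b5 stroke at J1  (prefer integral on C1)
b1 stroke at R1  (0-jn J1 has e-setter on 5)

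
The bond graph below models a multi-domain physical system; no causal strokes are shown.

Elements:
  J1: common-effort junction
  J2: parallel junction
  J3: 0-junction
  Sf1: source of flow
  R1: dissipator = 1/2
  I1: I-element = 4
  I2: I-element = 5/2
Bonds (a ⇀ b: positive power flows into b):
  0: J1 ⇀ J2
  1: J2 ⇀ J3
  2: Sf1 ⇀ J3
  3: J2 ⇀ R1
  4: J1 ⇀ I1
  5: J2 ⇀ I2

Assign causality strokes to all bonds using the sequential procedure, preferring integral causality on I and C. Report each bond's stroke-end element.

bond 0 |J1
bond 1 |J3
bond 2 |Sf1
bond 3 |J2
bond 4 |I1
bond 5 |I2

#2 stroke→Sf1  (Sf1 fixes flow; stroke at Sf1)
#1 stroke→J3  (only one effort-in slot at J3)
#4 stroke→I1  (I1 outputs flow p/I1)
#0 stroke→J1  (closing 0-jn rule on J1)
#5 stroke→I2  (prefer integral on I2)
#3 stroke→J2  (J2: last free bond brings effort in)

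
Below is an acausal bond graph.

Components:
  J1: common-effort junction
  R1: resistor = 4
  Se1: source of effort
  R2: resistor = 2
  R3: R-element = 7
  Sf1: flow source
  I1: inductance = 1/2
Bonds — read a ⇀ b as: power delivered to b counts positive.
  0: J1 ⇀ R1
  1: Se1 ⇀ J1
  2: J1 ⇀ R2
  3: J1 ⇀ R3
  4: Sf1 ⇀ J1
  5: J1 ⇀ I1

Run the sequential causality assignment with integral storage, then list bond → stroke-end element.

β1 stroke→J1  (Se1: effort source, stroke at far end)
β4 stroke→Sf1  (Sf1 fixes flow; stroke at Sf1)
β0 stroke→R1  (common-e at J1 fixed by 1)
β2 stroke→R2  (0-jn J1 has e-setter on 1)
β3 stroke→R3  (common-e at J1 fixed by 1)
β5 stroke→I1  (J1: bond 1 brought effort, rest push out)

β0 →R1
β1 →J1
β2 →R2
β3 →R3
β4 →Sf1
β5 →I1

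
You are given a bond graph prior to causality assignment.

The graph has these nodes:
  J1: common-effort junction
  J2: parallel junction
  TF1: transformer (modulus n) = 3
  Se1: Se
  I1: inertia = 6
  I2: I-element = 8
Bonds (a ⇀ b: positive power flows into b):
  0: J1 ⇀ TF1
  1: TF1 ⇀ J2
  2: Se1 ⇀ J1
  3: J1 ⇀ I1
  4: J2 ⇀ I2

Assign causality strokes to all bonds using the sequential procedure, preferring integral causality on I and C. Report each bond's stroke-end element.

β0 stroke at TF1
β1 stroke at J2
β2 stroke at J1
β3 stroke at I1
β4 stroke at I2

#2 |J1  (Se1 (Se) sets effort on bond)
#0 |TF1  (common-e at J1 fixed by 2)
#3 |I1  (common-e at J1 fixed by 2)
#1 |J2  (TF1 one-in-one-out from 0)
#4 |I2  (common-e at J2 fixed by 1)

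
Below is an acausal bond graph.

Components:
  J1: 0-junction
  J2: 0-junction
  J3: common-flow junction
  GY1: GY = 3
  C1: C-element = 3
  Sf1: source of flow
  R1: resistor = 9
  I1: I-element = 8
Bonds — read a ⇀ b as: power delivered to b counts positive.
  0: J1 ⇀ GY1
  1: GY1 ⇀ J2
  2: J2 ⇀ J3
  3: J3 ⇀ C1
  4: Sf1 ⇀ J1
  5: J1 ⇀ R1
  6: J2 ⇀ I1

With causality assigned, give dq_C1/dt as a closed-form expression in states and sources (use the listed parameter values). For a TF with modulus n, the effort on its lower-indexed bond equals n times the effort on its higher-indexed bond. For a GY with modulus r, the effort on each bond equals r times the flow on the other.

dq_C1/dt = 3*F_Sf1 - p_I1/8 - q_C1/3

#4 →Sf1  (Sf1 fixes flow; stroke at Sf1)
#3 →J3  (C1 outputs effort q/C1)
#2 →J2  (J3 needs exactly one f-in)
#1 →GY1  (0-jn J2 has e-setter on 2)
#6 →I1  (common-e at J2 fixed by 2)
#0 →GY1  (GY GY1: same side as bond 1)
#5 →J1  (J1 needs exactly one e-in)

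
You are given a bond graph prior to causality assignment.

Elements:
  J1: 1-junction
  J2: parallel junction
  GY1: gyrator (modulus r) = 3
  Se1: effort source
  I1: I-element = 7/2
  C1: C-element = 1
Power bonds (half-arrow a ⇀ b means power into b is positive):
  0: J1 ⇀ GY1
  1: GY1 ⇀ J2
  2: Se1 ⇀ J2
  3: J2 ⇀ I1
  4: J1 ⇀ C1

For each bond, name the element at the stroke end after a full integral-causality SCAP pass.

bond 2 stroke→J2  (Se1 fixes effort; stroke away)
bond 1 stroke→GY1  (J2 effort already set via bond 2)
bond 3 stroke→I1  (J2 effort already set via bond 2)
bond 0 stroke→GY1  (GY1: gyrator matches bond 1)
bond 4 stroke→J1  (J1 flow already set via bond 0)

#0 stroke at GY1
#1 stroke at GY1
#2 stroke at J2
#3 stroke at I1
#4 stroke at J1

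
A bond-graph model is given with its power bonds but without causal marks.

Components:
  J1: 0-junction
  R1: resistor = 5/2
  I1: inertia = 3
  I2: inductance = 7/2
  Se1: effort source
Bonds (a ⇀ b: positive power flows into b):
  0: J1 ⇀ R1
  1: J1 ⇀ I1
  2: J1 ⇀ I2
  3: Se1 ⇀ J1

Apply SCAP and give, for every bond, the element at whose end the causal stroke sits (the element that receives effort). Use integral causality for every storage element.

bond 0 |R1
bond 1 |I1
bond 2 |I2
bond 3 |J1

#3 |J1  (Se1 (Se) sets effort on bond)
#0 |R1  (J1 effort already set via bond 3)
#1 |I1  (J1 effort already set via bond 3)
#2 |I2  (J1: bond 3 brought effort, rest push out)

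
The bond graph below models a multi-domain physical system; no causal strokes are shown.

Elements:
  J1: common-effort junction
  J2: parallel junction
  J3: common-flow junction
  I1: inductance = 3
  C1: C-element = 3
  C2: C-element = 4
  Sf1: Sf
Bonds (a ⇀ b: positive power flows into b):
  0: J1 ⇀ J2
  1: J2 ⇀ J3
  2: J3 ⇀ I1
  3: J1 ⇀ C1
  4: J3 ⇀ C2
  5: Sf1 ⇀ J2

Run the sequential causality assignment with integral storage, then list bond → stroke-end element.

bond 0 stroke at J2
bond 1 stroke at J3
bond 2 stroke at I1
bond 3 stroke at J1
bond 4 stroke at J3
bond 5 stroke at Sf1

#5 stroke at Sf1  (Sf1 (Sf) sets flow on bond)
#2 stroke at I1  (I1 outputs flow p/I1)
#1 stroke at J3  (J3: bond 2 brought flow, rest push out)
#4 stroke at J3  (1-jn J3 has f-setter on 2)
#0 stroke at J2  (J2: last free bond brings effort in)
#3 stroke at J1  (J1: last free bond brings effort in)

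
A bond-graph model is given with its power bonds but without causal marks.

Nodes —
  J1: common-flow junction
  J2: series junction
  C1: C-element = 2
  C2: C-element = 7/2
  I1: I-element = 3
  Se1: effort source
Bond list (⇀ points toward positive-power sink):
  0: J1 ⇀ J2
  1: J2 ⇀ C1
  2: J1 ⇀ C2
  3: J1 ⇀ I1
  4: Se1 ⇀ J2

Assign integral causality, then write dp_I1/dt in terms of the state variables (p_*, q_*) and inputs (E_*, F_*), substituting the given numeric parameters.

b4 stroke→J2  (Se1: effort source, stroke at far end)
b1 stroke→J2  (C1 integral (e out))
b0 stroke→J1  (only one flow-in slot at J2)
b2 stroke→J1  (prefer integral on C2)
b3 stroke→I1  (J1: last free bond brings flow in)

dp_I1/dt = E_Se1 - q_C1/2 - 2*q_C2/7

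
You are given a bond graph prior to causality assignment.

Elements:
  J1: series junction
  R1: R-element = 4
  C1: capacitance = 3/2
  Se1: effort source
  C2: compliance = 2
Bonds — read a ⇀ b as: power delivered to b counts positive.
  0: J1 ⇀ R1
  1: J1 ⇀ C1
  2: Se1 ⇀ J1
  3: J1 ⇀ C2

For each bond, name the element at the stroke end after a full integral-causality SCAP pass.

β0 →R1
β1 →J1
β2 →J1
β3 →J1

#2 stroke at J1  (source Se1 imposes e)
#1 stroke at J1  (C1: C, integral causality)
#3 stroke at J1  (C2 integral (e out))
#0 stroke at R1  (J1: last free bond brings flow in)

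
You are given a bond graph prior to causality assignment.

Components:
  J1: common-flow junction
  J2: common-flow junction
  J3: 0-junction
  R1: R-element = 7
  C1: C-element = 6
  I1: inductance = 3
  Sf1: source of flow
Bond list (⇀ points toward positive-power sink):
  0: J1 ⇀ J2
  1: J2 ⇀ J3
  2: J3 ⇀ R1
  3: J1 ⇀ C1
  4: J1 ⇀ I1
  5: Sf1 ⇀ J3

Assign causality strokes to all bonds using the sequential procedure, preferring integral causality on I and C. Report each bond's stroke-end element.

b5 |Sf1  (source Sf1 imposes f)
b3 |J1  (C1: C, integral causality)
b4 |I1  (prefer integral on I1)
b0 |J1  (common-f at J1 fixed by 4)
b1 |J2  (1-jn J2 has f-setter on 0)
b2 |J3  (only one effort-in slot at J3)

bond 0 stroke at J1
bond 1 stroke at J2
bond 2 stroke at J3
bond 3 stroke at J1
bond 4 stroke at I1
bond 5 stroke at Sf1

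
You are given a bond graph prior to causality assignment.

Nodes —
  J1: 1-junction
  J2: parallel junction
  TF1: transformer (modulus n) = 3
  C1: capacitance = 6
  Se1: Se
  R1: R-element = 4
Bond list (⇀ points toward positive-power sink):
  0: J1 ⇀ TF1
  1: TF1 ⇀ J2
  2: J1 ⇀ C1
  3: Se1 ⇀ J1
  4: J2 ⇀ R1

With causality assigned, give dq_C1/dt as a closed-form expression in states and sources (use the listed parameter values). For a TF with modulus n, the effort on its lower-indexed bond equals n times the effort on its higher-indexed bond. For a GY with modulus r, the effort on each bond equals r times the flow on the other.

dq_C1/dt = E_Se1/36 - q_C1/216

b3 →J1  (Se1 fixes effort; stroke away)
b2 →J1  (prefer integral on C1)
b0 →TF1  (closing 1-jn rule on J1)
b1 →J2  (TF1: transformer flips bond 0)
b4 →R1  (0-jn J2 has e-setter on 1)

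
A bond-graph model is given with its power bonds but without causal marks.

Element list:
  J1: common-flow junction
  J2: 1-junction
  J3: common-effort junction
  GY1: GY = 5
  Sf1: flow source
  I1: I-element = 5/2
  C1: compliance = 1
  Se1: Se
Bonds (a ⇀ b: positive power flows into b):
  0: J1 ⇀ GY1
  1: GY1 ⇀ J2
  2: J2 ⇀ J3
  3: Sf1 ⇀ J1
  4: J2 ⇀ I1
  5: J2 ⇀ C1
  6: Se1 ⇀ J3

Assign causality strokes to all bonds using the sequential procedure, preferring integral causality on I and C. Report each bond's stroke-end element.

b0 stroke at J1
b1 stroke at J2
b2 stroke at J2
b3 stroke at Sf1
b4 stroke at I1
b5 stroke at J2
b6 stroke at J3

bond 3 |Sf1  (Sf1: flow source, stroke at near end)
bond 6 |J3  (source Se1 imposes e)
bond 0 |J1  (J1 flow already set via bond 3)
bond 2 |J2  (J3 effort already set via bond 6)
bond 1 |J2  (GY GY1: same side as bond 0)
bond 4 |I1  (prefer integral on I1)
bond 5 |J2  (common-f at J2 fixed by 4)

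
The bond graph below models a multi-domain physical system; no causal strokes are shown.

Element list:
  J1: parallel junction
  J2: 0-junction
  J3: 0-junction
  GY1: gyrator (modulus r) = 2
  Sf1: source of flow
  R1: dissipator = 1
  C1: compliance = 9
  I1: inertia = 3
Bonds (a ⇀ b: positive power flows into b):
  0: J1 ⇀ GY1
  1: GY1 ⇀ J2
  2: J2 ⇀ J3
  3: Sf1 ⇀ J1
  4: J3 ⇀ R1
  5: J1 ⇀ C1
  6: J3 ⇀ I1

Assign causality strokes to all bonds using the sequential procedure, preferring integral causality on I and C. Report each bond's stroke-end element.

β0 →GY1
β1 →GY1
β2 →J2
β3 →Sf1
β4 →J3
β5 →J1
β6 →I1

bond 3 stroke→Sf1  (Sf1: flow source, stroke at near end)
bond 5 stroke→J1  (C1: C, integral causality)
bond 0 stroke→GY1  (J1 effort already set via bond 5)
bond 1 stroke→GY1  (GY GY1: same side as bond 0)
bond 2 stroke→J2  (closing 0-jn rule on J2)
bond 6 stroke→I1  (prefer integral on I1)
bond 4 stroke→J3  (J3 needs exactly one e-in)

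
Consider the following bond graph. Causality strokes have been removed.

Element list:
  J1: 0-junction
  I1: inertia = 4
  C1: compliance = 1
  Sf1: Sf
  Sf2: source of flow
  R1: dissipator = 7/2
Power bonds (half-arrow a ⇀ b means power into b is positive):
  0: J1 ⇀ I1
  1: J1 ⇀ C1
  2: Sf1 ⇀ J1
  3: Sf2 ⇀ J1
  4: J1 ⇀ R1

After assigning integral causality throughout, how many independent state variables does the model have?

2  (C1, I1 all integral)

bond 2 →Sf1  (Sf1: flow source, stroke at near end)
bond 3 →Sf2  (Sf2 fixes flow; stroke at Sf2)
bond 0 →I1  (I1 integral (f out))
bond 1 →J1  (C1: C, integral causality)
bond 4 →R1  (common-e at J1 fixed by 1)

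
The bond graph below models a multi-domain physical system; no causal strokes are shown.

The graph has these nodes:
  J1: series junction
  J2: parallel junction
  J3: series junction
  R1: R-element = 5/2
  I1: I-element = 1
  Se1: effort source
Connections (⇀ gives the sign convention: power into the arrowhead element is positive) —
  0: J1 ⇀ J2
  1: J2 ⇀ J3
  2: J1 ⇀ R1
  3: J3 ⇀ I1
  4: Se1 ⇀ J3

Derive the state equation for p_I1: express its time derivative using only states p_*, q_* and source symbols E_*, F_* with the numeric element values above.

dp_I1/dt = E_Se1 - 5*p_I1/2

b4 stroke→J3  (source Se1 imposes e)
b3 stroke→I1  (I1: I, integral causality)
b1 stroke→J3  (common-f at J3 fixed by 3)
b0 stroke→J2  (only one effort-in slot at J2)
b2 stroke→J1  (common-f at J1 fixed by 0)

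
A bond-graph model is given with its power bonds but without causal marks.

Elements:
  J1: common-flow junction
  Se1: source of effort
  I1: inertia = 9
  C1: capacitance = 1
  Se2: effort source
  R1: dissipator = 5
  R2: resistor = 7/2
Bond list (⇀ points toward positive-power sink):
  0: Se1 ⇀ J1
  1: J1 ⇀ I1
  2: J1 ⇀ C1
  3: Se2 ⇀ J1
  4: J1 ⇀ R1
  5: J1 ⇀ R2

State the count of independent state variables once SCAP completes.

b0 →J1  (Se1 (Se) sets effort on bond)
b3 →J1  (source Se2 imposes e)
b1 →I1  (I1 outputs flow p/I1)
b2 →J1  (J1 flow already set via bond 1)
b4 →J1  (J1 flow already set via bond 1)
b5 →J1  (1-jn J1 has f-setter on 1)

2  (C1, I1 all integral)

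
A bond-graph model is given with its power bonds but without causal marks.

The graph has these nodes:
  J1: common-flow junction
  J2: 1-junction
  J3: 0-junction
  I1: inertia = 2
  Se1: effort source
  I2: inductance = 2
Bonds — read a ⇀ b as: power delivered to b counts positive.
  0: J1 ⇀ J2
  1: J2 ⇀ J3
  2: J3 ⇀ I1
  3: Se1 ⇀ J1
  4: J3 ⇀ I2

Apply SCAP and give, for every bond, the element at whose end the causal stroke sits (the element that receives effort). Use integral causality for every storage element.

β3 |J1  (source Se1 imposes e)
β0 |J2  (J1 needs exactly one f-in)
β1 |J3  (J2 needs exactly one f-in)
β2 |I1  (J3 effort already set via bond 1)
β4 |I2  (J3 effort already set via bond 1)

#0 |J2
#1 |J3
#2 |I1
#3 |J1
#4 |I2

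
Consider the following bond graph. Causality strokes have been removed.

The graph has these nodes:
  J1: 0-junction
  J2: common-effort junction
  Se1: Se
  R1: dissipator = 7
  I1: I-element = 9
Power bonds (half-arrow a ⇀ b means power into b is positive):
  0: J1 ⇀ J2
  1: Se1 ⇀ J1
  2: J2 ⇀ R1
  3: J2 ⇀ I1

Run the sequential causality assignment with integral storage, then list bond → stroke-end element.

β0 stroke→J2
β1 stroke→J1
β2 stroke→R1
β3 stroke→I1

β1 →J1  (Se1 fixes effort; stroke away)
β0 →J2  (J1 effort already set via bond 1)
β2 →R1  (common-e at J2 fixed by 0)
β3 →I1  (0-jn J2 has e-setter on 0)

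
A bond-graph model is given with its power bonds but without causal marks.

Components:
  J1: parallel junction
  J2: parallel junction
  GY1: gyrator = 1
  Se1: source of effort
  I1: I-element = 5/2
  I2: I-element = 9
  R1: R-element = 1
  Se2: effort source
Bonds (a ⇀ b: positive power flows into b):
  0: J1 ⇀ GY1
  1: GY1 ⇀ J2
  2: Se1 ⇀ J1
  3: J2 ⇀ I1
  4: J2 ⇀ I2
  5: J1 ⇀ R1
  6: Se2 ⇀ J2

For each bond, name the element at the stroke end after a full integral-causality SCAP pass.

β2 →J1  (source Se1 imposes e)
β6 →J2  (Se2 (Se) sets effort on bond)
β0 →GY1  (J1: bond 2 brought effort, rest push out)
β5 →R1  (J1 effort already set via bond 2)
β1 →GY1  (common-e at J2 fixed by 6)
β3 →I1  (J2: bond 6 brought effort, rest push out)
β4 →I2  (J2: bond 6 brought effort, rest push out)

bond 0 |GY1
bond 1 |GY1
bond 2 |J1
bond 3 |I1
bond 4 |I2
bond 5 |R1
bond 6 |J2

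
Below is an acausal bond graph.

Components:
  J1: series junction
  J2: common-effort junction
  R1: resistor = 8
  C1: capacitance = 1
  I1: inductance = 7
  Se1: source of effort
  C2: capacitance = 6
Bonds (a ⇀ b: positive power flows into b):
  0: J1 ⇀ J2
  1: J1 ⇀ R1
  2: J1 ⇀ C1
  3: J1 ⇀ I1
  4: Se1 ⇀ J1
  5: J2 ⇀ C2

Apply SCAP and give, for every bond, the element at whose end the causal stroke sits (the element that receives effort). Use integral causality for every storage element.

bond 0 stroke→J1
bond 1 stroke→J1
bond 2 stroke→J1
bond 3 stroke→I1
bond 4 stroke→J1
bond 5 stroke→J2

#4 →J1  (Se1 (Se) sets effort on bond)
#2 →J1  (prefer integral on C1)
#3 →I1  (prefer integral on I1)
#0 →J1  (1-jn J1 has f-setter on 3)
#1 →J1  (J1: bond 3 brought flow, rest push out)
#5 →J2  (J2: last free bond brings effort in)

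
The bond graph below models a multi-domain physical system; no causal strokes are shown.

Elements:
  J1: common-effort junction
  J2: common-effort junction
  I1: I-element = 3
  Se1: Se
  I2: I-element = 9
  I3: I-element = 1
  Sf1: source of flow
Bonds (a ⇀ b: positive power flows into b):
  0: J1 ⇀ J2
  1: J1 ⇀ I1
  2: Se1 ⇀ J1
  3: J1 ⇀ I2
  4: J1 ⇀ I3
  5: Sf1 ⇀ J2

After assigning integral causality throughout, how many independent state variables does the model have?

3  (I1, I2, I3 all integral)

bond 2 stroke at J1  (source Se1 imposes e)
bond 5 stroke at Sf1  (Sf1: flow source, stroke at near end)
bond 0 stroke at J2  (common-e at J1 fixed by 2)
bond 1 stroke at I1  (J1: bond 2 brought effort, rest push out)
bond 3 stroke at I2  (common-e at J1 fixed by 2)
bond 4 stroke at I3  (J1: bond 2 brought effort, rest push out)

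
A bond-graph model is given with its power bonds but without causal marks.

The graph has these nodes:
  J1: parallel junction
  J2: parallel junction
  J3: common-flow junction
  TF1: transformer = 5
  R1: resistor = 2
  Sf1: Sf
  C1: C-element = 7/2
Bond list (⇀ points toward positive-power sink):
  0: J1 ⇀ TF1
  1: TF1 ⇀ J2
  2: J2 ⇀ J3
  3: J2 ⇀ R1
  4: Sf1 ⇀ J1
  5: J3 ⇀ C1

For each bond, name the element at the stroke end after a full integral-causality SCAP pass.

β4 →Sf1  (source Sf1 imposes f)
β0 →J1  (J1: last free bond brings effort in)
β1 →TF1  (TF1: transformer flips bond 0)
β5 →J3  (C1: C, integral causality)
β2 →J2  (closing 1-jn rule on J3)
β3 →R1  (J2 effort already set via bond 2)

bond 0 |J1
bond 1 |TF1
bond 2 |J2
bond 3 |R1
bond 4 |Sf1
bond 5 |J3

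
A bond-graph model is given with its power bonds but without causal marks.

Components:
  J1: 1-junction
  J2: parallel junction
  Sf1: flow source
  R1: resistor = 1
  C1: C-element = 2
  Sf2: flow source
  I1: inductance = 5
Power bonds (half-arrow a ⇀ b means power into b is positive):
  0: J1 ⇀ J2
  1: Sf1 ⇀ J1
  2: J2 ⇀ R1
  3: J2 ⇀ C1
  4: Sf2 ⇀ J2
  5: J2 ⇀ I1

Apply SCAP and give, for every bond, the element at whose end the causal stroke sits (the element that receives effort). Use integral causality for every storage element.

#1 |Sf1  (source Sf1 imposes f)
#4 |Sf2  (Sf2: flow source, stroke at near end)
#0 |J1  (common-f at J1 fixed by 1)
#3 |J2  (C1 outputs effort q/C1)
#2 |R1  (J2 effort already set via bond 3)
#5 |I1  (J2 effort already set via bond 3)

bond 0 stroke→J1
bond 1 stroke→Sf1
bond 2 stroke→R1
bond 3 stroke→J2
bond 4 stroke→Sf2
bond 5 stroke→I1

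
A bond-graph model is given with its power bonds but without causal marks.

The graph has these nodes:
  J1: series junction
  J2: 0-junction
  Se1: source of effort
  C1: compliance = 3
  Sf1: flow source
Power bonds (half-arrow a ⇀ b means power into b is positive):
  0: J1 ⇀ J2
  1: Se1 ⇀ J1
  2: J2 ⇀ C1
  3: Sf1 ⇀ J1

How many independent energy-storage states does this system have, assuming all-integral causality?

bond 1 stroke at J1  (Se1: effort source, stroke at far end)
bond 3 stroke at Sf1  (source Sf1 imposes f)
bond 0 stroke at J1  (J1: bond 3 brought flow, rest push out)
bond 2 stroke at J2  (J2: last free bond brings effort in)

1  (C1 all integral)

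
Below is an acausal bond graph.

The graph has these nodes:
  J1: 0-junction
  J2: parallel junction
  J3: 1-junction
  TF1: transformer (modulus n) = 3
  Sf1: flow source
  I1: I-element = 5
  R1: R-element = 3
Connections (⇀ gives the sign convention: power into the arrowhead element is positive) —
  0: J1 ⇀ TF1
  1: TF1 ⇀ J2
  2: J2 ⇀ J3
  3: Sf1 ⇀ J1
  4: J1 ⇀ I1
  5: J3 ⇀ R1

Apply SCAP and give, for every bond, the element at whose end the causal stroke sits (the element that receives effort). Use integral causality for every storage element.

b3 stroke at Sf1  (Sf1 (Sf) sets flow on bond)
b4 stroke at I1  (I1 integral (f out))
b0 stroke at J1  (only one effort-in slot at J1)
b1 stroke at TF1  (TF1 one-in-one-out from 0)
b2 stroke at J2  (only one effort-in slot at J2)
b5 stroke at J3  (J3: bond 2 brought flow, rest push out)

β0 →J1
β1 →TF1
β2 →J2
β3 →Sf1
β4 →I1
β5 →J3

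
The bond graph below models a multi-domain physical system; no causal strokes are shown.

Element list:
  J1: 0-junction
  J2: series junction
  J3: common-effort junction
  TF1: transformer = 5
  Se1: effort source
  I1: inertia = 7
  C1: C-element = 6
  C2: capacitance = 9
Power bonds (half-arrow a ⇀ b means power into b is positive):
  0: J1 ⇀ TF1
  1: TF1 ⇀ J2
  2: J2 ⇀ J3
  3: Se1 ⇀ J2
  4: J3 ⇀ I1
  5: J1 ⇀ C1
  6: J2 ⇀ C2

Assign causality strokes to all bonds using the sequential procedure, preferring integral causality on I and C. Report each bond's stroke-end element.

#0 →TF1
#1 →J2
#2 →J3
#3 →J2
#4 →I1
#5 →J1
#6 →J2

b3 |J2  (source Se1 imposes e)
b4 |I1  (I1: I, integral causality)
b2 |J3  (J3 needs exactly one e-in)
b1 |J2  (J2: bond 2 brought flow, rest push out)
b6 |J2  (1-jn J2 has f-setter on 2)
b0 |TF1  (TF1 one-in-one-out from 1)
b5 |J1  (J1 needs exactly one e-in)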